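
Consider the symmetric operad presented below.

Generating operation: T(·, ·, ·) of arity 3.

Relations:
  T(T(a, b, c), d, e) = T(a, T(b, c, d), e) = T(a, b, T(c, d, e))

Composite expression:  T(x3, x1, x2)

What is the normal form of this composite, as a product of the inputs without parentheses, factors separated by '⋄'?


x3 ⋄ x1 ⋄ x2

Under associativity of T, the answer is the x's in reading order.
T(x3, x1, x2) unparenthesizes to x3 ⋄ x1 ⋄ x2


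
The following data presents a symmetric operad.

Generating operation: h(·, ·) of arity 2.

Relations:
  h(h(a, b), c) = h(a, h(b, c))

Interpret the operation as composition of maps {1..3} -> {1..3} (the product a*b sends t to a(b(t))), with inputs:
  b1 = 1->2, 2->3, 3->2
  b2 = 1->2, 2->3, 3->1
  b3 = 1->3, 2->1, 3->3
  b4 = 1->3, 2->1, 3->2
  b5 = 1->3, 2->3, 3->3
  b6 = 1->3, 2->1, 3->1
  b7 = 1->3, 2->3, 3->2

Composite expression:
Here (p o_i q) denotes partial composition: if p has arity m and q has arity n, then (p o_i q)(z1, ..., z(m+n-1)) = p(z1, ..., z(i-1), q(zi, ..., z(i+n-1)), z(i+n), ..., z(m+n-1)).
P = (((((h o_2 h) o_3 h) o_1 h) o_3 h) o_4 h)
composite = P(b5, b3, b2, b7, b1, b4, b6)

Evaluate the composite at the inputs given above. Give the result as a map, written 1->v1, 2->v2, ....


1->3, 2->3, 3->3


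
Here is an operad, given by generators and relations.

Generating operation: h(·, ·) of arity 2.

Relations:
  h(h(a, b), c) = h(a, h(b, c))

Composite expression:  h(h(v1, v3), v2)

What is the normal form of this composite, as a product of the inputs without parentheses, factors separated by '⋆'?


v1 ⋆ v3 ⋆ v2

Key point: h is associative — brackets drop, the v-order remains.
h(v1, v3) flattens to v1 ⋆ v3
h(h(v1, v3), v2) flattens to v1 ⋆ v3 ⋆ v2


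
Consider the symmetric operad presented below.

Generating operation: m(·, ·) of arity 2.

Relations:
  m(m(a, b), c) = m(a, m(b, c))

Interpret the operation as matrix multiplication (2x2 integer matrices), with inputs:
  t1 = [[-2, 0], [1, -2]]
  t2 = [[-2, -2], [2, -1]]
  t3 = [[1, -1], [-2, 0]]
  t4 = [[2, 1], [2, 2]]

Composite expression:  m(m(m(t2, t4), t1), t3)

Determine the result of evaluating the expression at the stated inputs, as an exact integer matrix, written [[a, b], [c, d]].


[[-14, -10], [-4, 4]]

m(t2, t4) = [[-8, -6], [2, 0]]
m(m(t2, t4), t1) = [[10, 12], [-4, 0]]
m(m(m(t2, t4), t1), t3) = [[-14, -10], [-4, 4]]


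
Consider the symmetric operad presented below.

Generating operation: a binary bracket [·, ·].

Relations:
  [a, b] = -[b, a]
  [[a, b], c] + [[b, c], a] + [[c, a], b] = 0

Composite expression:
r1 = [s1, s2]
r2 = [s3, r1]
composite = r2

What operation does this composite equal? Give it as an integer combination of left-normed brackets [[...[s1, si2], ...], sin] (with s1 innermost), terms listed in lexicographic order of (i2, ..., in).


-[[s1, s2], s3]

Left-normed coefficients sit on the s1-initial expansion words.
Composite bracket: [s3, [s1, s2]]
Expanding via [a, b] = ab - ba: 4 signed words (2^2 = 4).
Words beginning with s1 determine it all:
  word s1s2s3 has sign -1, contributing -[[s1, s2], s3]


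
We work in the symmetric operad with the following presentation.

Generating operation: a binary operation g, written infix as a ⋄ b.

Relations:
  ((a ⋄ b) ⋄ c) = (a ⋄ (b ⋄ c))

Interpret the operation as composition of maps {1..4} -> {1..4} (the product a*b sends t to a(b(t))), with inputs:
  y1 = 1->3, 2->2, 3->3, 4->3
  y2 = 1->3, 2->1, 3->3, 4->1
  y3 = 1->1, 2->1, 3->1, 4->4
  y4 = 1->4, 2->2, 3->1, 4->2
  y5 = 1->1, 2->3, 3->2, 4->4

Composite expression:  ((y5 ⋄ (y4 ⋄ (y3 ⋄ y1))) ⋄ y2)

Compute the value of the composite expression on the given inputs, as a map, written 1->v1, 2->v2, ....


1->4, 2->4, 3->4, 4->4

(y3 ⋄ y1) = 1->1, 2->1, 3->1, 4->1
(y4 ⋄ (y3 ⋄ y1)) = 1->4, 2->4, 3->4, 4->4
(y5 ⋄ (y4 ⋄ (y3 ⋄ y1))) = 1->4, 2->4, 3->4, 4->4
((y5 ⋄ (y4 ⋄ (y3 ⋄ y1))) ⋄ y2) = 1->4, 2->4, 3->4, 4->4


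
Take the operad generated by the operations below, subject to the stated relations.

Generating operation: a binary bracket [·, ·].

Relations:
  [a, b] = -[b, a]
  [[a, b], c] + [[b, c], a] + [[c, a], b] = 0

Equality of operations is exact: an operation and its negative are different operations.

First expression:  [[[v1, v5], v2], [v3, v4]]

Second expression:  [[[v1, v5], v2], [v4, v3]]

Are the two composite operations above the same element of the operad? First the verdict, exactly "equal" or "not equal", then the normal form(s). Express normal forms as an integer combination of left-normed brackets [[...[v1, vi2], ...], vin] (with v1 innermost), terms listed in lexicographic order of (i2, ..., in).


Normal form of the first expression: [[[[v1, v5], v2], v3], v4] - [[[[v1, v5], v2], v4], v3]
Normal form of the second expression: -[[[[v1, v5], v2], v3], v4] + [[[[v1, v5], v2], v4], v3]
No match — not equal.

not equal: they reduce to [[[[v1, v5], v2], v3], v4] - [[[[v1, v5], v2], v4], v3] and -[[[[v1, v5], v2], v3], v4] + [[[[v1, v5], v2], v4], v3]


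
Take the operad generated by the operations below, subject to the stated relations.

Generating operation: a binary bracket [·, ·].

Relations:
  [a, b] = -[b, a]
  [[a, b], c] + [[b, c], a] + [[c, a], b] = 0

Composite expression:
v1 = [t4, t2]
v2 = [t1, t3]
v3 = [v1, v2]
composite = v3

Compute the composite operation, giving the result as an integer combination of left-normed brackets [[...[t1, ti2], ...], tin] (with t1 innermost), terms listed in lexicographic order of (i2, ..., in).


Skip Jacobi rewriting: expand, keep t1-initial words, read off terms.
Composite bracket: [[t4, t2], [t1, t3]]
The bracket unfolds into 8 signed words via [a, b] = ab - ba (2^3 = 8).
The t1-initial words carry the normal form:
  sign of t1t3t2t4 is +1, so it contributes +[[[t1, t3], t2], t4]
  sign of t1t3t4t2 is -1, so it contributes -[[[t1, t3], t4], t2]

[[[t1, t3], t2], t4] - [[[t1, t3], t4], t2]


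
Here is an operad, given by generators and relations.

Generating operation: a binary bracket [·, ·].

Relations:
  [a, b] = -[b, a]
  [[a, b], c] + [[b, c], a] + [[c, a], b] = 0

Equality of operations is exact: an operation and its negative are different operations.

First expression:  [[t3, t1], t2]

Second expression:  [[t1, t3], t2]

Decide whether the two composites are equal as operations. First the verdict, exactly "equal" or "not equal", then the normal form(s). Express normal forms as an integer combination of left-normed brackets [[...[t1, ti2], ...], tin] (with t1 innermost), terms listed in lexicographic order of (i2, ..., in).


not equal: they reduce to -[[t1, t3], t2] and [[t1, t3], t2]

The first expression reduces to -[[t1, t3], t2]
The second expression reduces to [[t1, t3], t2]
Distinct normal forms: not equal.


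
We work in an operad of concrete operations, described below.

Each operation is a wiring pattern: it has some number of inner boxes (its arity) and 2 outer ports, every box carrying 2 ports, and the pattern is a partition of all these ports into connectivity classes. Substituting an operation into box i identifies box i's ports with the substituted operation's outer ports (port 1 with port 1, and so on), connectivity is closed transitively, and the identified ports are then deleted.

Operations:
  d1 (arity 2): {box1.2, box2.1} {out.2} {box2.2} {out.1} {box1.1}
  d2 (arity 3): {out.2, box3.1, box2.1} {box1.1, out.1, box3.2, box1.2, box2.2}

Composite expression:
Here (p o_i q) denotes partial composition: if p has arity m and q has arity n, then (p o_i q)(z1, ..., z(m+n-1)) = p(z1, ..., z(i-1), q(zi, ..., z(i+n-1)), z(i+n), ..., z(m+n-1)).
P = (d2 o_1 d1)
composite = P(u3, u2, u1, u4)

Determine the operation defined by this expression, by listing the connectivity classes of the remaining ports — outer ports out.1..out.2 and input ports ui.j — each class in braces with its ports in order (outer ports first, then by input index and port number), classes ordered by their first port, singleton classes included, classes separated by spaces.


{out.1, u1.2, u4.2} {out.2, u1.1, u4.1} {u2.1, u3.2} {u2.2} {u3.1}

Reachability decides: close wires over d2-identified ports.
stage d1: inputs (u3, u2), connectivity {out.1} {out.2} {u2.1, u3.2} {u2.2} {u3.1}, out.j its boundary
stage d2: inputs (u3, u2, u1, u4), connectivity {out.1, u1.2, u4.2} {out.2, u1.1, u4.1} {u2.1, u3.2} {u2.2} {u3.1}, out.j its boundary


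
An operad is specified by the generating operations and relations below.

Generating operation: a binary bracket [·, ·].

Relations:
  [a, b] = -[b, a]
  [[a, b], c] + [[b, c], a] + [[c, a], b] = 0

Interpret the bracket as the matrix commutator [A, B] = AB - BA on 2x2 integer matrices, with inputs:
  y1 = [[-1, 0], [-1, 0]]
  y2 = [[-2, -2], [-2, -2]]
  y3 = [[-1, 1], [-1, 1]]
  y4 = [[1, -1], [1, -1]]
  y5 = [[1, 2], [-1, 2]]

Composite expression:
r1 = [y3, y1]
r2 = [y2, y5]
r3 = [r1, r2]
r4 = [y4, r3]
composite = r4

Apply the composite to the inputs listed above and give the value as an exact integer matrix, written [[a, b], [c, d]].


[[16, -16], [16, -16]]

[y3, y1] = [[-1, 1], [-1, 1]]
[y2, y5] = [[6, -2], [2, -6]]
[[y3, y1], [y2, y5]] = [[0, -8], [-8, 0]]
[y4, [[y3, y1], [y2, y5]]] = [[16, -16], [16, -16]]


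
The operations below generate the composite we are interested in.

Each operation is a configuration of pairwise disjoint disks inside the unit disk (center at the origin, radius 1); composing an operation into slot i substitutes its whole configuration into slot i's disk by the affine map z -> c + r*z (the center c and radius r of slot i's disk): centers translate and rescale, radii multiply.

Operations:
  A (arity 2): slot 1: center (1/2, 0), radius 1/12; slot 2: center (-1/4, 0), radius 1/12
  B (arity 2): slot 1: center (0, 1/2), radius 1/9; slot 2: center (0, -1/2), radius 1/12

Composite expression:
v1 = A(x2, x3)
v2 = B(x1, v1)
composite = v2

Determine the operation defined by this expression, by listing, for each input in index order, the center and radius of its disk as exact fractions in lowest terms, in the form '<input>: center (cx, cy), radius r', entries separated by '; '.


Only the slot chain above each x matters under B; compose those maps.
input x1: applying the 1 nested substitution gives center (0, 1/2), radius 1/9
input x2: applying the 2 nested substitutions gives center (1/24, -1/2), radius 1/144
input x3: applying the 2 nested substitutions gives center (-1/48, -1/2), radius 1/144

x1: center (0, 1/2), radius 1/9; x2: center (1/24, -1/2), radius 1/144; x3: center (-1/48, -1/2), radius 1/144


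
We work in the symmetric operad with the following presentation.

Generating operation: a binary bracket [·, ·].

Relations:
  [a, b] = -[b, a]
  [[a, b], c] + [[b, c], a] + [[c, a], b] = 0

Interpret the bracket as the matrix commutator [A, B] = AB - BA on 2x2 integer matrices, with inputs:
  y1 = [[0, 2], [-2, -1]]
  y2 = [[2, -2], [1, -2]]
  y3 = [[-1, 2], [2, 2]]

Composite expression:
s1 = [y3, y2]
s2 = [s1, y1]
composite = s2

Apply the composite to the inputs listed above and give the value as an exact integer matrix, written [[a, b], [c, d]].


[y3, y2] = [[6, -2], [11, -6]]
[[y3, y2], y1] = [[-18, 26], [35, 18]]

[[-18, 26], [35, 18]]


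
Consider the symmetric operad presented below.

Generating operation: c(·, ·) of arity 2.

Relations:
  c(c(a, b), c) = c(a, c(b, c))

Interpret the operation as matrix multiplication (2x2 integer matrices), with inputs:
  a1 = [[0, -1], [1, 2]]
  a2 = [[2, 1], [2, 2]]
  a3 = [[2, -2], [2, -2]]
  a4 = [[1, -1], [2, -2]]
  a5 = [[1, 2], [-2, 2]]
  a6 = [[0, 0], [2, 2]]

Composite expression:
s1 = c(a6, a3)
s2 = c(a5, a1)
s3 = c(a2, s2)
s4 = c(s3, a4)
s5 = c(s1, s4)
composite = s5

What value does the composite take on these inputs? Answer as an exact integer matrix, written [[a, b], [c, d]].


[[0, 0], [-112, 112]]

c(a6, a3) = [[0, 0], [8, -8]]
c(a5, a1) = [[2, 3], [2, 6]]
c(a2, c(a5, a1)) = [[6, 12], [8, 18]]
c(c(a2, c(a5, a1)), a4) = [[30, -30], [44, -44]]
c(c(a6, a3), c(c(a2, c(a5, a1)), a4)) = [[0, 0], [-112, 112]]


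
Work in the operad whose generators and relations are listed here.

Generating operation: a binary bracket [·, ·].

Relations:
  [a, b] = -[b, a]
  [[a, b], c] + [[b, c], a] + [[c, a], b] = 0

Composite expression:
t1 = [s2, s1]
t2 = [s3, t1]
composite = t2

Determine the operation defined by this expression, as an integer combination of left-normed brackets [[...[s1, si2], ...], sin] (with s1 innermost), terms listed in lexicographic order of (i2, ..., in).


Expand each bracket as ab - ba; the s1-initial words give the coefficients.
Composite bracket: [s3, [s2, s1]]
Expanding via [a, b] = ab - ba: 4 signed words (2^2 = 4).
Only words starting with s1 matter:
  s1s2s3 (sign +1) contributes +[[s1, s2], s3]

[[s1, s2], s3]


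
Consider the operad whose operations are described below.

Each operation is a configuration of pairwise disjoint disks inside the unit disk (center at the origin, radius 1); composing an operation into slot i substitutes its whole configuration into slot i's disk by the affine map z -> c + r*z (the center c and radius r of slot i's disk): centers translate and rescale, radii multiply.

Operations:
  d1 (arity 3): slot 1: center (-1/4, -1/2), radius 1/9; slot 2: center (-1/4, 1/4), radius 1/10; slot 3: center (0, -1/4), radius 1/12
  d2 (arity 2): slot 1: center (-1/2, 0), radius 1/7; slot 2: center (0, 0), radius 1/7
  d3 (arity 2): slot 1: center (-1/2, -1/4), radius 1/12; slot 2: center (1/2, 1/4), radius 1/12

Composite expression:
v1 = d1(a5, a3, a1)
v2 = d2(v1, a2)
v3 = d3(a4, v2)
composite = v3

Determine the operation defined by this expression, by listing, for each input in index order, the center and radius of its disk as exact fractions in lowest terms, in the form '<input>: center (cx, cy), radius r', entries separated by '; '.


Below d3, radii multiply path by path; the a-disk centers shift.
for a4, the 1-step affine chain lands on center (-1/2, -1/4), radius 1/12
for a5, the 3-step affine chain lands on center (51/112, 41/168), radius 1/756
for a3, the 3-step affine chain lands on center (51/112, 85/336), radius 1/840
for a1, the 3-step affine chain lands on center (11/24, 83/336), radius 1/1008
for a2, the 2-step affine chain lands on center (1/2, 1/4), radius 1/84

a1: center (11/24, 83/336), radius 1/1008; a2: center (1/2, 1/4), radius 1/84; a3: center (51/112, 85/336), radius 1/840; a4: center (-1/2, -1/4), radius 1/12; a5: center (51/112, 41/168), radius 1/756


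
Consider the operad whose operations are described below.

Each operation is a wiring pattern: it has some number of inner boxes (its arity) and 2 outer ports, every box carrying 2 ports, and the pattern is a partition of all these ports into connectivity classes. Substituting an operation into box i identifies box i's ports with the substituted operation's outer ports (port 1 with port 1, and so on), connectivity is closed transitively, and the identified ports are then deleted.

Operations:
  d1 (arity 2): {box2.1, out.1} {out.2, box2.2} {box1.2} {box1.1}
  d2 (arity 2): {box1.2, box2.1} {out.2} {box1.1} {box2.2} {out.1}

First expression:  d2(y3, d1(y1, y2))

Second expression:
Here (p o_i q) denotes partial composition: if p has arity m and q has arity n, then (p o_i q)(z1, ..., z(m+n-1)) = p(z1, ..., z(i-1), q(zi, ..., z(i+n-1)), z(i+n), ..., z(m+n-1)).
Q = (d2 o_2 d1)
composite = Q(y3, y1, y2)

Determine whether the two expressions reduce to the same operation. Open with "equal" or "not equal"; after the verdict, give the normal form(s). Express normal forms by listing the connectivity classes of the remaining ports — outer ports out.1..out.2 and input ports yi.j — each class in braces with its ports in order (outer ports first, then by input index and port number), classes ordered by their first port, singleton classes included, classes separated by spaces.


equal; both compose to {out.1} {out.2} {y1.1} {y1.2} {y2.1, y3.2} {y2.2} {y3.1}

Reducing the first expression gives {out.1} {out.2} {y1.1} {y1.2} {y2.1, y3.2} {y2.2} {y3.1}
Reducing the second expression gives {out.1} {out.2} {y1.1} {y1.2} {y2.1, y3.2} {y2.2} {y3.1}
Both agree, so they are equal.


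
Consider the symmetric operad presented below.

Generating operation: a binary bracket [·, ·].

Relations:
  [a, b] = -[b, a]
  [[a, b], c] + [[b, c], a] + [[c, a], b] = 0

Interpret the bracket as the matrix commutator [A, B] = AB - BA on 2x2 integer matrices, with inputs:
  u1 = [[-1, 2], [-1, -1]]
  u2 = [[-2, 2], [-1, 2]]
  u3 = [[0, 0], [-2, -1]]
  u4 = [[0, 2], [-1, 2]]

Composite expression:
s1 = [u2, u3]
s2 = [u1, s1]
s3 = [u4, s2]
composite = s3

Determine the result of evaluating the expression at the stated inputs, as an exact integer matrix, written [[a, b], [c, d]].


[[32, 48], [56, -32]]

[u2, u3] = [[-4, -2], [-9, 4]]
[u1, [u2, u3]] = [[-20, 16], [8, 20]]
[u4, [u1, [u2, u3]]] = [[32, 48], [56, -32]]


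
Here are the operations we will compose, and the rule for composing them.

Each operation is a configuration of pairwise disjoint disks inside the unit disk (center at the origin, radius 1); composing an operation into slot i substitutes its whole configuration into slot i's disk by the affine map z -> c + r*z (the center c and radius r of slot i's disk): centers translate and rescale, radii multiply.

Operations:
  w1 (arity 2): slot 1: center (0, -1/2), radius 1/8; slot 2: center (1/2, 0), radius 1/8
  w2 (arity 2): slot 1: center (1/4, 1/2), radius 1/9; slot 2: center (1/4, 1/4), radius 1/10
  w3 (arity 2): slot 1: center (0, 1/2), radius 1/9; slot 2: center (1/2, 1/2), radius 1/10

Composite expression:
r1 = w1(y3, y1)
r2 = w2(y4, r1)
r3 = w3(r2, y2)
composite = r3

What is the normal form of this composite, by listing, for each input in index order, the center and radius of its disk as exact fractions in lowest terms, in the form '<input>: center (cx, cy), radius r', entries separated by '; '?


y1: center (1/30, 19/36), radius 1/720; y2: center (1/2, 1/2), radius 1/10; y3: center (1/36, 47/90), radius 1/720; y4: center (1/36, 5/9), radius 1/81

Nesting under w3 composes maps z -> c + r*z down each y-path.
tracing y4 down its 2-map path: center (1/36, 5/9), radius 1/81
tracing y3 down its 3-map path: center (1/36, 47/90), radius 1/720
tracing y1 down its 3-map path: center (1/30, 19/36), radius 1/720
tracing y2 down its 1-map path: center (1/2, 1/2), radius 1/10


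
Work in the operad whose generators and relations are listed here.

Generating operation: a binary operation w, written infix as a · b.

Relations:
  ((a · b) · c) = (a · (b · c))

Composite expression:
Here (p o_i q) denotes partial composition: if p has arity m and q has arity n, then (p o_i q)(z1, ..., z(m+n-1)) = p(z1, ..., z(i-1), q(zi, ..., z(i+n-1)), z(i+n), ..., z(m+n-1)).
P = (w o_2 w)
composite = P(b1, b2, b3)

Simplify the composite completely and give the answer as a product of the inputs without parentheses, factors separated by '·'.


b1 · b2 · b3

Associativity of w dissolves the nesting; only the b-input order survives.
(b2 · b3) flattens to b2 · b3
(b1 · (b2 · b3)) flattens to b1 · b2 · b3


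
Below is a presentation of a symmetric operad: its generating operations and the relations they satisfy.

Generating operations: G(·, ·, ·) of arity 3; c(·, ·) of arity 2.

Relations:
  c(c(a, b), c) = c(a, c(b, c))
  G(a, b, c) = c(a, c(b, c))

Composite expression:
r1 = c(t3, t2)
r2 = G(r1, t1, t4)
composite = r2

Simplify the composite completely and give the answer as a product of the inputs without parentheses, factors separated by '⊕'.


Key point: G is associative — brackets drop, the t-order remains.
c(t3, t2) collapses to t3 ⊕ t2
G(c(t3, t2), t1, t4) collapses to t3 ⊕ t2 ⊕ t1 ⊕ t4

t3 ⊕ t2 ⊕ t1 ⊕ t4


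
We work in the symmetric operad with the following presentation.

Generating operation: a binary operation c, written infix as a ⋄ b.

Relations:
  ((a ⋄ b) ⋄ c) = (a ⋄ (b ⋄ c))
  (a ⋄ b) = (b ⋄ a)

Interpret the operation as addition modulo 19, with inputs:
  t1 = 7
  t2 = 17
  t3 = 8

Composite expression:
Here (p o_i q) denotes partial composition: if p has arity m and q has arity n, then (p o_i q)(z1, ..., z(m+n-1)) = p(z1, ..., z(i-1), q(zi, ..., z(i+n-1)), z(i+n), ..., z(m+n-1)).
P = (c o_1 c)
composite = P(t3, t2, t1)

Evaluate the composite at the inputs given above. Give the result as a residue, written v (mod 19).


13 (mod 19)

(t3 ⋄ t2) = 6
((t3 ⋄ t2) ⋄ t1) = 13


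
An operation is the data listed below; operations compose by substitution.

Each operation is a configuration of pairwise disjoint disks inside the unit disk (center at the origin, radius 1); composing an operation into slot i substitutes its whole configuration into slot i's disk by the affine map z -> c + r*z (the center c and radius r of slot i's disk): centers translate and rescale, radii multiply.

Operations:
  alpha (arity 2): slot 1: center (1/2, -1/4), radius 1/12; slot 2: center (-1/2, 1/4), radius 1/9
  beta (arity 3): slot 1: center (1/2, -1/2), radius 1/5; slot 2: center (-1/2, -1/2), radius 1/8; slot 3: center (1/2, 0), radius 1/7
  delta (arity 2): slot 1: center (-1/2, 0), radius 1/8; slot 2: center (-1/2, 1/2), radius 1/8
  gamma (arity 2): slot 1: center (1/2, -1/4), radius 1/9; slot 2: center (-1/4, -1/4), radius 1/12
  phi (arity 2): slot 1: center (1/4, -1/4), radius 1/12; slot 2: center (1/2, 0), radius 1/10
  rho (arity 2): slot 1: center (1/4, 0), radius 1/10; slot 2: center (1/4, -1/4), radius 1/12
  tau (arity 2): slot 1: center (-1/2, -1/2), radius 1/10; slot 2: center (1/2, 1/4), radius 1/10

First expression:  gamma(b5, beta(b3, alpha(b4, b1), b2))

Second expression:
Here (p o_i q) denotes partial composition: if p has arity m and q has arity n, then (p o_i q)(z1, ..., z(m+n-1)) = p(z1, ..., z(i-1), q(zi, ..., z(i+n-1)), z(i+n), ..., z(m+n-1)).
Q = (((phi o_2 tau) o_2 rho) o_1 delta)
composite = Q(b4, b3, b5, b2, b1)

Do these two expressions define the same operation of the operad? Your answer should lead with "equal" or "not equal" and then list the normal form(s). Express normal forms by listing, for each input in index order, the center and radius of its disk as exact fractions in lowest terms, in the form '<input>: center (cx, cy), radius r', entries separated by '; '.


not equal: they reduce to b1: center (-19/64, -37/128), radius 1/864; b2: center (-5/24, -1/4), radius 1/84; b3: center (-5/24, -7/24), radius 1/60; b4: center (-55/192, -113/384), radius 1/1152; b5: center (1/2, -1/4), radius 1/9 and b1: center (11/20, 1/40), radius 1/100; b2: center (181/400, -21/400), radius 1/1200; b3: center (5/24, -5/24), radius 1/96; b4: center (5/24, -1/4), radius 1/96; b5: center (181/400, -1/20), radius 1/1000

In normal form, the first expression is b1: center (-19/64, -37/128), radius 1/864; b2: center (-5/24, -1/4), radius 1/84; b3: center (-5/24, -7/24), radius 1/60; b4: center (-55/192, -113/384), radius 1/1152; b5: center (1/2, -1/4), radius 1/9
In normal form, the second expression is b1: center (11/20, 1/40), radius 1/100; b2: center (181/400, -21/400), radius 1/1200; b3: center (5/24, -5/24), radius 1/96; b4: center (5/24, -1/4), radius 1/96; b5: center (181/400, -1/20), radius 1/1000
The normal forms differ: not equal.


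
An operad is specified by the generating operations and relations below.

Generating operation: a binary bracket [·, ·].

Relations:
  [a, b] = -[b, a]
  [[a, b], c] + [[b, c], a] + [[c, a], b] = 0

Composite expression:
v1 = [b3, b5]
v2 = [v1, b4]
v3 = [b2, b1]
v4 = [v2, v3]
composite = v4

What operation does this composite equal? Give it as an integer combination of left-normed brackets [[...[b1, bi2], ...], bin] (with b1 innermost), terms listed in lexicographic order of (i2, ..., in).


Left-normed coefficients sit on the b1-initial expansion words.
Composite bracket: [[[b3, b5], b4], [b2, b1]]
Under [a, b] = ab - ba we get 16 signed associative words (2^4 = 16).
Words beginning with b1 determine it all:
  sign of b1b2b3b5b4 is +1, so it contributes +[[[[b1, b2], b3], b5], b4]
  sign of b1b2b4b3b5 is -1, so it contributes -[[[[b1, b2], b4], b3], b5]
  sign of b1b2b4b5b3 is +1, so it contributes +[[[[b1, b2], b4], b5], b3]
  sign of b1b2b5b3b4 is -1, so it contributes -[[[[b1, b2], b5], b3], b4]

[[[[b1, b2], b3], b5], b4] - [[[[b1, b2], b4], b3], b5] + [[[[b1, b2], b4], b5], b3] - [[[[b1, b2], b5], b3], b4]


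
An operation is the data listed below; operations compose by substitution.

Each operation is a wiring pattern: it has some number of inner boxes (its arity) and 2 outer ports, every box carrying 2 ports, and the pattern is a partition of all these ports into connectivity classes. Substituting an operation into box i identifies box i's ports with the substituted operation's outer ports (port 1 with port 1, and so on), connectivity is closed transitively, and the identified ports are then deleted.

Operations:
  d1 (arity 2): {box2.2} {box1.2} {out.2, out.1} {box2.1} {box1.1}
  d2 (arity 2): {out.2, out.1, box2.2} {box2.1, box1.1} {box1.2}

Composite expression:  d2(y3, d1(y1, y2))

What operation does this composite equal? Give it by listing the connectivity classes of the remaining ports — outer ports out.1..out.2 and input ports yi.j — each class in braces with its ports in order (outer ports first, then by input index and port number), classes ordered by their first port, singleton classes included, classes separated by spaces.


{out.1, out.2, y3.1} {y1.1} {y1.2} {y2.1} {y2.2} {y3.2}

Reachability decides: close wires over d2-identified ports.
d1 over (y1, y2) gives {out.1, out.2} {y1.1} {y1.2} {y2.1} {y2.2}, out.j being that stage's outer ports
d2 over (y3, y1, y2) gives {out.1, out.2, y3.1} {y1.1} {y1.2} {y2.1} {y2.2} {y3.2}, out.j being that stage's outer ports


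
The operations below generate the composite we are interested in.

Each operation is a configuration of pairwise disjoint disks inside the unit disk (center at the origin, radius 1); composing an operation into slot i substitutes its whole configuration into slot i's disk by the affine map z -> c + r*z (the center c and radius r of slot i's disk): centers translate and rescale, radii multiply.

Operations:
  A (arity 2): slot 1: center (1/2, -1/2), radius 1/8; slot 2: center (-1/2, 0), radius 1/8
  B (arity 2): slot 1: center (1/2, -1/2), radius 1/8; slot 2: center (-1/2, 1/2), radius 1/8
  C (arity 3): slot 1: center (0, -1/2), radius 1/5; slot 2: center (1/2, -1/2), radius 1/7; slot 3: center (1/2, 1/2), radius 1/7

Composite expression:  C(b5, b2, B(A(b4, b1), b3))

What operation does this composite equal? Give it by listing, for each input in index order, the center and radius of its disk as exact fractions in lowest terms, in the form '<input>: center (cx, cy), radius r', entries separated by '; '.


b1: center (9/16, 3/7), radius 1/448; b2: center (1/2, -1/2), radius 1/7; b3: center (3/7, 4/7), radius 1/56; b4: center (65/112, 47/112), radius 1/448; b5: center (0, -1/2), radius 1/5

Each b-disk chains the slot maps above it in C; radii multiply.
b5: after 1 affine step, its disk has center (0, -1/2), radius 1/5
b2: after 1 affine step, its disk has center (1/2, -1/2), radius 1/7
b4: after 3 affine steps, its disk has center (65/112, 47/112), radius 1/448
b1: after 3 affine steps, its disk has center (9/16, 3/7), radius 1/448
b3: after 2 affine steps, its disk has center (3/7, 4/7), radius 1/56


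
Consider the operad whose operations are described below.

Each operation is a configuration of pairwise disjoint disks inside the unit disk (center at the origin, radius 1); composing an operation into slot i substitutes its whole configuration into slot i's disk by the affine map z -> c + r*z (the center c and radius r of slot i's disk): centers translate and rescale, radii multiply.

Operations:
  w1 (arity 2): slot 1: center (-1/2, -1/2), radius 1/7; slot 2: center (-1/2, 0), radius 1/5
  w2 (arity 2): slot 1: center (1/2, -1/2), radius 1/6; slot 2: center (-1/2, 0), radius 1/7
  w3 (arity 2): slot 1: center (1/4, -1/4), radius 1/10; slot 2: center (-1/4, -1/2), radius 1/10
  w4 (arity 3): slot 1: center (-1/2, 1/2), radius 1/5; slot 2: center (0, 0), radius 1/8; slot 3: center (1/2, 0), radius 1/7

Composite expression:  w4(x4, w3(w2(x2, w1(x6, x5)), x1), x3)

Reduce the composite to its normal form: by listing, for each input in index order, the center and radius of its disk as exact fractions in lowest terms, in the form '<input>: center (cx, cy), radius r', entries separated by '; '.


Affine substitution under w4: radii multiply and x-centers shift.
tracing x4 down its 1-map path: center (-1/2, 1/2), radius 1/5
tracing x2 down its 3-map path: center (3/80, -3/80), radius 1/480
tracing x6 down its 4-map path: center (27/1120, -9/280), radius 1/3920
tracing x5 down its 4-map path: center (27/1120, -1/32), radius 1/2800
tracing x1 down its 2-map path: center (-1/32, -1/16), radius 1/80
tracing x3 down its 1-map path: center (1/2, 0), radius 1/7

x1: center (-1/32, -1/16), radius 1/80; x2: center (3/80, -3/80), radius 1/480; x3: center (1/2, 0), radius 1/7; x4: center (-1/2, 1/2), radius 1/5; x5: center (27/1120, -1/32), radius 1/2800; x6: center (27/1120, -9/280), radius 1/3920


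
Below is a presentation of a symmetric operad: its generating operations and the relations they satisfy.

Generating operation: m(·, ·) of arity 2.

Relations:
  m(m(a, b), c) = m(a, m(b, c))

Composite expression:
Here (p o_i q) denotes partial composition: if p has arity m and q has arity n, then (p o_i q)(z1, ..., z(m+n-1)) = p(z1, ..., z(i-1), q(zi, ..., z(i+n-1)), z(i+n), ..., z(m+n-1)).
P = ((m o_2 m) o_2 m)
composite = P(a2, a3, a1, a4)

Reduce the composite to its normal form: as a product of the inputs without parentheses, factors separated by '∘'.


a2 ∘ a3 ∘ a1 ∘ a4

Under associativity of m, the answer is the a's in reading order.
m(a3, a1) linearizes to a3 ∘ a1
m(m(a3, a1), a4) linearizes to a3 ∘ a1 ∘ a4
m(a2, m(m(a3, a1), a4)) linearizes to a2 ∘ a3 ∘ a1 ∘ a4


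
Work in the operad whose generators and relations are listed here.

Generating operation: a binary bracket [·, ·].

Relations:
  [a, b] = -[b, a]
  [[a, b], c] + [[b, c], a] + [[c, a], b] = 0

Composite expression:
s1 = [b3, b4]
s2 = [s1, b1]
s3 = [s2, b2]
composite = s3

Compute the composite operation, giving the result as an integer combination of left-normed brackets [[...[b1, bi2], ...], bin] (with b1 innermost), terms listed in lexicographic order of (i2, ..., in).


-[[[b1, b3], b4], b2] + [[[b1, b4], b3], b2]


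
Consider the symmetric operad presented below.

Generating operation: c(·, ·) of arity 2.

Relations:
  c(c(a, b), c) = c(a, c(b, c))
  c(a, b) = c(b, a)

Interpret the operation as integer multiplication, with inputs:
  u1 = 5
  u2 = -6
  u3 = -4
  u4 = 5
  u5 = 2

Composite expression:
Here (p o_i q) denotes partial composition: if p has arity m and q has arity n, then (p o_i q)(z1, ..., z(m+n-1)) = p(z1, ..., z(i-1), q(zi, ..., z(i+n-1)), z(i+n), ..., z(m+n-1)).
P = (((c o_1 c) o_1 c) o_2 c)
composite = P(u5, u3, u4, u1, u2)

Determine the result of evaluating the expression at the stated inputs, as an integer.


1200

c(u3, u4) = -20
c(u5, c(u3, u4)) = -40
c(c(u5, c(u3, u4)), u1) = -200
c(c(c(u5, c(u3, u4)), u1), u2) = 1200


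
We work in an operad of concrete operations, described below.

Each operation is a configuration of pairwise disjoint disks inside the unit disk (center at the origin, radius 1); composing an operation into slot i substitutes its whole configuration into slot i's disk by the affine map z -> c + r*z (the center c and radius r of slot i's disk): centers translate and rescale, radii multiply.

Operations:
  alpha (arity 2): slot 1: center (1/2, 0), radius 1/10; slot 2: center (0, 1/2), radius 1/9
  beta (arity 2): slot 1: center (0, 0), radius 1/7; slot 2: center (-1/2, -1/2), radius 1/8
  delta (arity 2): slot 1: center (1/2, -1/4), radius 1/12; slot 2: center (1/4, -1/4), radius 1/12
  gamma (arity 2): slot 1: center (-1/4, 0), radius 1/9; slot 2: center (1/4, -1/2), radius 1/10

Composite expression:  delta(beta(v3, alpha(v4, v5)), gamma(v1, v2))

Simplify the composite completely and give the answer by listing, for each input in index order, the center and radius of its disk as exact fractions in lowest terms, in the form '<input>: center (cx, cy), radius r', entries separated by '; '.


Below delta, radii multiply path by path; the v-disk centers shift.
v3: after 2 affine steps, its disk has center (1/2, -1/4), radius 1/84
v4: after 3 affine steps, its disk has center (89/192, -7/24), radius 1/960
v5: after 3 affine steps, its disk has center (11/24, -55/192), radius 1/864
v1: after 2 affine steps, its disk has center (11/48, -1/4), radius 1/108
v2: after 2 affine steps, its disk has center (13/48, -7/24), radius 1/120

v1: center (11/48, -1/4), radius 1/108; v2: center (13/48, -7/24), radius 1/120; v3: center (1/2, -1/4), radius 1/84; v4: center (89/192, -7/24), radius 1/960; v5: center (11/24, -55/192), radius 1/864


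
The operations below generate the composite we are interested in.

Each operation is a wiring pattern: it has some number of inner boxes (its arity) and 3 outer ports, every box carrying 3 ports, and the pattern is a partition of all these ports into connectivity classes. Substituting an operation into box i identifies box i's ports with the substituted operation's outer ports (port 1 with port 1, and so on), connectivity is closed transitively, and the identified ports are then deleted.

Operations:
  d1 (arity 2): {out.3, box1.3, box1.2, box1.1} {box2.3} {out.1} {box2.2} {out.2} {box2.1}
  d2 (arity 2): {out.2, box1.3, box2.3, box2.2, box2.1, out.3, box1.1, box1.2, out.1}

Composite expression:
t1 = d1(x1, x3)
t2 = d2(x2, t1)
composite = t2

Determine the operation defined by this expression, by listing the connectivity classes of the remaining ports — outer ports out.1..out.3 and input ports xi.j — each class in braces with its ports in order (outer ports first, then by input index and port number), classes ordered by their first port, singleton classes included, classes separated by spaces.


{out.1, out.2, out.3, x1.1, x1.2, x1.3, x2.1, x2.2, x2.3} {x3.1} {x3.2} {x3.3}

Connectivity passes through glued d2-boundaries; trace each wire chain.
through d1, on inputs (x1, x3): {out.1} {out.2} {out.3, x1.1, x1.2, x1.3} {x3.1} {x3.2} {x3.3} (out.j = stage outer ports)
through d2, on inputs (x2, x1, x3): {out.1, out.2, out.3, x1.1, x1.2, x1.3, x2.1, x2.2, x2.3} {x3.1} {x3.2} {x3.3} (out.j = stage outer ports)


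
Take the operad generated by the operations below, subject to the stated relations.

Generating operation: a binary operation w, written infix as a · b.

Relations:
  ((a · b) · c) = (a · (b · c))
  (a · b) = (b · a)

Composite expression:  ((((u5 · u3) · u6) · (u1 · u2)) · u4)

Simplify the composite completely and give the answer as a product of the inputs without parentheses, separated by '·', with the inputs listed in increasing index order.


u1 · u2 · u3 · u4 · u5 · u6


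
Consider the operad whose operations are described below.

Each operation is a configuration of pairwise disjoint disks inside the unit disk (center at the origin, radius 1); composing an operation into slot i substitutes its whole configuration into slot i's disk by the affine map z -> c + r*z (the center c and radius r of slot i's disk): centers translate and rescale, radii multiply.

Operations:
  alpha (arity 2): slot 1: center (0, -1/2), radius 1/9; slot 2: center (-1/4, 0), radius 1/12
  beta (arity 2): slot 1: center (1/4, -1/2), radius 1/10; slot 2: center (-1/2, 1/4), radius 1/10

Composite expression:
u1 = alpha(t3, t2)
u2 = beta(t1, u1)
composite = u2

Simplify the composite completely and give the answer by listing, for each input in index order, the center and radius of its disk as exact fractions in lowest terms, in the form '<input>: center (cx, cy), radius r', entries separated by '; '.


t1: center (1/4, -1/2), radius 1/10; t2: center (-21/40, 1/4), radius 1/120; t3: center (-1/2, 1/5), radius 1/90

Nesting under beta composes maps z -> c + r*z down each t-path.
t1: after 1 affine step, its disk has center (1/4, -1/2), radius 1/10
t3: after 2 affine steps, its disk has center (-1/2, 1/5), radius 1/90
t2: after 2 affine steps, its disk has center (-21/40, 1/4), radius 1/120


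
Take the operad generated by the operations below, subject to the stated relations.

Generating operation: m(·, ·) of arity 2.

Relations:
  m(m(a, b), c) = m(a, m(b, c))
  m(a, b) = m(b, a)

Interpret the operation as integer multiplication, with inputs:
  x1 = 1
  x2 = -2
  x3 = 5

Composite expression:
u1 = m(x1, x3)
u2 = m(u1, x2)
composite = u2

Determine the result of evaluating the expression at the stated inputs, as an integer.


-10

m(x1, x3) = 5
m(m(x1, x3), x2) = -10


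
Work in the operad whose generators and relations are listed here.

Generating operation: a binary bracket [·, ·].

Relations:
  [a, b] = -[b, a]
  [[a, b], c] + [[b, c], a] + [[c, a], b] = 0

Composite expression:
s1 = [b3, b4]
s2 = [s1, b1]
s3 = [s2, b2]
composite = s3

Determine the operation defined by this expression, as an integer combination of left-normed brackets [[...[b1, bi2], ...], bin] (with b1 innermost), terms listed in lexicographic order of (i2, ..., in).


-[[[b1, b3], b4], b2] + [[[b1, b4], b3], b2]

A multilinear Lie element is pinned by b1-initial words (b1 innermost).
Composite bracket: [[[b3, b4], b1], b2]
Full expansion: 8 signed words from ab - ba (2^3 = 8).
Keep just the words that open with b1:
  sign of b1b3b4b2 is -1, so it contributes -[[[b1, b3], b4], b2]
  sign of b1b4b3b2 is +1, so it contributes +[[[b1, b4], b3], b2]


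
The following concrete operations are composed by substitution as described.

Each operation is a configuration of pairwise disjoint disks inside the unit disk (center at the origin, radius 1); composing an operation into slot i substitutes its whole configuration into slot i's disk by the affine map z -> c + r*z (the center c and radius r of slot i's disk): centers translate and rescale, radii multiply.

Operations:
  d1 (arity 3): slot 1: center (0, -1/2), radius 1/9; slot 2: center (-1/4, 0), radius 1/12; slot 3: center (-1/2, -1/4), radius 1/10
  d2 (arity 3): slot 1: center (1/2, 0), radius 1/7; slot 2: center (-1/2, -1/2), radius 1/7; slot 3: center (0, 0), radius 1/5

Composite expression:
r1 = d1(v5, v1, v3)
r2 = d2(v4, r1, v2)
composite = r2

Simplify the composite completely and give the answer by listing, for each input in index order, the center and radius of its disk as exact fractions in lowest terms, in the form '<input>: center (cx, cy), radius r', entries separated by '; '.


v1: center (-15/28, -1/2), radius 1/84; v2: center (0, 0), radius 1/5; v3: center (-4/7, -15/28), radius 1/70; v4: center (1/2, 0), radius 1/7; v5: center (-1/2, -4/7), radius 1/63

Each v-disk chains the slot maps above it in d2; radii multiply.
input v4: composing its 1 substitution step yields center (1/2, 0), radius 1/7
input v5: composing its 2 substitution steps yields center (-1/2, -4/7), radius 1/63
input v1: composing its 2 substitution steps yields center (-15/28, -1/2), radius 1/84
input v3: composing its 2 substitution steps yields center (-4/7, -15/28), radius 1/70
input v2: composing its 1 substitution step yields center (0, 0), radius 1/5


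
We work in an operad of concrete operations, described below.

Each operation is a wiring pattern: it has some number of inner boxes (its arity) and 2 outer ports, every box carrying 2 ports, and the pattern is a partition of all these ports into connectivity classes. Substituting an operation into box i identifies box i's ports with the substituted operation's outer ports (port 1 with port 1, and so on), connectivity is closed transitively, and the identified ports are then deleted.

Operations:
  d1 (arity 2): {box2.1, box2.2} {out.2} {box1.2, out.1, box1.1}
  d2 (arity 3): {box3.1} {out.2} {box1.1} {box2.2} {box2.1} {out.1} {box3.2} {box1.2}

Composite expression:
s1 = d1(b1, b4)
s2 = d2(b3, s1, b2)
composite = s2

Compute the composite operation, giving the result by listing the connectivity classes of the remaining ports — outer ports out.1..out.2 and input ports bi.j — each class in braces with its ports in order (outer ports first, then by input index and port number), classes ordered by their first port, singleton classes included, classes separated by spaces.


Reachability decides: close wires over d2-identified ports.
through d1, on inputs (b1, b4): {out.1, b1.1, b1.2} {out.2} {b4.1, b4.2} (out.j = stage outer ports)
through d2, on inputs (b3, b1, b4, b2): {out.1} {out.2} {b1.1, b1.2} {b2.1} {b2.2} {b3.1} {b3.2} {b4.1, b4.2} (out.j = stage outer ports)

{out.1} {out.2} {b1.1, b1.2} {b2.1} {b2.2} {b3.1} {b3.2} {b4.1, b4.2}
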